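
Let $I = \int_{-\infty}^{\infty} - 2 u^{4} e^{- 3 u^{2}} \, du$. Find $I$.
$- \frac{\sqrt{3} \sqrt{\pi}}{18}$

Begin with the known integral
$$J(a) = \int_{-\infty}^{\infty} - 2 e^{- a u^{2}} \, du = - \frac{2 \sqrt{\pi}}{\sqrt{a}}.$$

Differentiating under the integral sign brings down a factor of $(-u^2)$:
$$\frac{dJ}{da} = \int_{-\infty}^{\infty} 2 u^{2} e^{- a u^{2}} \, du = \frac{\sqrt{\pi}}{a^{\frac{3}{2}}}.$$

Repeating twice in total — each differentiation brings down another $(-u^2)$ — gives
$$\frac{d^{2}J}{da^{2}} = \int_{-\infty}^{\infty} - 2 u^{4} e^{- a u^{2}} \, du = - \frac{3 \sqrt{\pi}}{2 a^{\frac{5}{2}}},$$
and the integrand here is exactly the target integrand, so $I = - \frac{3 \sqrt{\pi}}{2 a^{\frac{5}{2}}}$.

Setting $a = 3$:
$$I = - \frac{\sqrt{3} \sqrt{\pi}}{18}.$$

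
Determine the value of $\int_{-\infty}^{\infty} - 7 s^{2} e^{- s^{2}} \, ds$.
$- \frac{7 \sqrt{\pi}}{2}$

Start from the elementary integral
$$J(a) = \int_{-\infty}^{\infty} - 7 e^{- a s^{2}} \, ds = - \frac{7 \sqrt{\pi}}{\sqrt{a}}.$$

Differentiating under the integral sign brings down a factor of $(-s^2)$:
$$\frac{dJ}{da} = \int_{-\infty}^{\infty} 7 s^{2} e^{- a s^{2}} \, ds = \frac{7 \sqrt{\pi}}{2 a^{\frac{3}{2}}}.$$

The integral on the left is $-I$, so $I = - \frac{7 \sqrt{\pi}}{2 a^{\frac{3}{2}}}$.

Setting $a = 1$:
$$I = - \frac{7 \sqrt{\pi}}{2}.$$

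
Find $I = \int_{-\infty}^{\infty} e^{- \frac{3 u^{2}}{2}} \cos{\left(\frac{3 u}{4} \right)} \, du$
$\frac{\sqrt{6} \sqrt{\pi}}{3 e^{\frac{3}{32}}}$

Define $I(b) = \int_{-\infty}^{\infty} e^{- \frac{3 u^{2}}{2}} \cos{\left(b u \right)} \, du$.

Differentiating under the integral sign,
$$I'(b) = \int_{-\infty}^{\infty} - u e^{- \frac{3 u^{2}}{2}} \sin{\left(b u \right)} \, du.$$

Integrate $\int_{-\infty}^{\infty} u \sin(b u)\, e^{- \frac{3 u^{2}}{2}}\, du$ by parts with $w = \sin(b u)$ and $dv = u\, e^{- \frac{3 u^{2}}{2}}\, du$, giving $v = - \frac{e^{- \frac{3 u^{2}}{2}}}{3}$. The boundary term vanishes and
$$\int_{-\infty}^{\infty} u \sin(b u)\, e^{- \frac{3 u^{2}}{2}}\, du = \frac{b}{3} \int_{-\infty}^{\infty} \cos(b u)\, e^{- \frac{3 u^{2}}{2}}\, du,$$
so $I'(b) = - \frac{b}{3}\, I(b)$.

This is a separable first-order ODE; solving with the initial condition $I(0) = \int_{-\infty}^{\infty} e^{- \frac{3 u^{2}}{2}}\,du = \frac{\sqrt{6} \sqrt{\pi}}{3}$ gives
$$I(b) = \frac{\sqrt{6} \sqrt{\pi} e^{- \frac{b^{2}}{6}}}{3}.$$

Setting $b = \frac{3}{4}$:
$$I = \frac{\sqrt{6} \sqrt{\pi}}{3 e^{\frac{3}{32}}}.$$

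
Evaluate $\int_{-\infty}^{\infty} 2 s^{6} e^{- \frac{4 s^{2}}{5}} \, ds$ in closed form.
$\frac{1875 \sqrt{5} \sqrt{\pi}}{512}$

Start from the elementary integral
$$J(a) = \int_{-\infty}^{\infty} 2 e^{- a s^{2}} \, ds = \frac{2 \sqrt{\pi}}{\sqrt{a}}.$$

Differentiating under the integral sign brings down a factor of $(-s^2)$:
$$\frac{dJ}{da} = \int_{-\infty}^{\infty} - 2 s^{2} e^{- a s^{2}} \, ds = - \frac{\sqrt{\pi}}{a^{\frac{3}{2}}}.$$

Repeating $3$ times in total — each differentiation brings down another $(-s^2)$ — gives
$$\frac{d^{3}J}{da^{3}} = \int_{-\infty}^{\infty} - 2 s^{6} e^{- a s^{2}} \, ds = - \frac{15 \sqrt{\pi}}{4 a^{\frac{7}{2}}},$$
and the integrand here is $(-1)^{3}$ times the target integrand, so $I = (-1)^{3}\,\frac{d^{3}J}{da^{3}} = \frac{15 \sqrt{\pi}}{4 a^{\frac{7}{2}}}$.

Setting $a = \frac{4}{5}$:
$$I = \frac{1875 \sqrt{5} \sqrt{\pi}}{512}.$$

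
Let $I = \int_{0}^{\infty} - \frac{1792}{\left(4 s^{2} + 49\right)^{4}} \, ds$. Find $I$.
$- \frac{20 \pi}{117649}$

Begin with the known result
$$J(a) = \int_{0}^{\infty} - \frac{7}{a^{2} + s^{2}} \, ds = - \frac{7 \pi}{2 a}.$$

Differentiating under the integral sign with respect to $a$,
$$\frac{dJ}{da} = \int_{0}^{\infty} \frac{14 a}{\left(a^{2} + s^{2}\right)^{2}} \, ds = \frac{7 \pi}{2 a^{2}},$$
so $\int_{0}^{\infty} - \frac{7}{\left(a^{2} + s^{2}\right)^{2}} \, ds = - \frac{7 \pi}{4 a^{3}}$.

Repeating — each differentiation of $1/(s^2+a^2)^j$ produces $-2ja/(s^2+a^2)^{j+1}$ — and dividing through by $-2ja$ at each step yields, after $3$ differentiations in total,
$$\int_{0}^{\infty} - \frac{7}{\left(a^{2} + s^{2}\right)^{4}} \, ds = - \frac{35 \pi}{32 a^{7}}.$$

Setting $a = \frac{7}{2}$:
$$I = - \frac{20 \pi}{117649}.$$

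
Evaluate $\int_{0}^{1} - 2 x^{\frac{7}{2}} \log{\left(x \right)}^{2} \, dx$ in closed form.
$- \frac{32}{729}$

Begin with the known integral
$$J(a) = \int_{0}^{1} - 2 x^{a} \, dx = - \frac{2}{a + 1}.$$

Differentiating under the integral sign brings down a factor of $\ln x$:
$$\frac{dJ}{da} = \int_{0}^{1} - 2 x^{a} \log{\left(x \right)} \, dx = \frac{2}{\left(a + 1\right)^{2}}.$$

Repeating twice in total — each differentiation brings down another $\ln x$ — gives
$$\frac{d^{2}J}{da^{2}} = \int_{0}^{1} - 2 x^{a} \log{\left(x \right)}^{2} \, dx = - \frac{4}{\left(a + 1\right)^{3}},$$
and the integrand here is exactly the target integrand, so $I = - \frac{4}{\left(a + 1\right)^{3}}$.

Setting $a = \frac{7}{2}$:
$$I = - \frac{32}{729}.$$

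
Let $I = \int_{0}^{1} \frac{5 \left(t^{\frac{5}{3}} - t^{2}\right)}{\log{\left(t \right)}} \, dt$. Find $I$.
$- \log{\left(\frac{59049}{32768} \right)}$

Introduce a parameter $a$ in the exponent: let $I(a) = \int_{0}^{1} \frac{5 \left(t^{\frac{5}{3}} - t^{a}\right)}{\log{\left(t \right)}} \, dt$.

Since $\dfrac{\partial}{\partial a}\,t^{a} = t^{a} \ln t$, the $\ln t$ in the denominator cancels and
$$\frac{dI}{da} = \int_{0}^{1} -5 t^{a} \, dt = -5 \left[\frac{t^{a+1}}{a+1}\right]_0^1 = - \frac{5}{a + 1}.$$

Integrating with respect to $a$ gives $I(a) = - \log{\left(\frac{243 \left(a + 1\right)^{5}}{32768} \right)} + C$.

At $a = \frac{5}{3}$ the integrand is identically $0$, so $I(\frac{5}{3}) = 0$. The closed form gives $0$, hence $C = 0$.

Setting $a = 2$:
$$I = - \log{\left(\frac{59049}{32768} \right)}.$$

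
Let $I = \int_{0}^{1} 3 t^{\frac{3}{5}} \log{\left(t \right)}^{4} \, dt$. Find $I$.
$\frac{28125}{4096}$

Consider the simpler parametrised integral
$$J(a) = \int_{0}^{1} 3 t^{a} \, dt = \frac{3}{a + 1}.$$

Differentiating under the integral sign brings down a factor of $\ln t$:
$$\frac{dJ}{da} = \int_{0}^{1} 3 t^{a} \log{\left(t \right)} \, dt = - \frac{3}{\left(a + 1\right)^{2}}.$$

Repeating $4$ times in total — each differentiation brings down another $\ln t$ — gives
$$\frac{d^{4}J}{da^{4}} = \int_{0}^{1} 3 t^{a} \log{\left(t \right)}^{4} \, dt = \frac{72}{\left(a + 1\right)^{5}},$$
and the integrand here is exactly the target integrand, so $I = \frac{72}{\left(a + 1\right)^{5}}$.

Setting $a = \frac{3}{5}$:
$$I = \frac{28125}{4096}.$$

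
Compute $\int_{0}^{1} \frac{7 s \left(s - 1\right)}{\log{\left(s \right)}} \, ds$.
$\log{\left(\frac{2187}{128} \right)}$

Consider the one-parameter family: let $I(a) = \int_{0}^{1} \frac{7 \left(s^{2} - s^{a}\right)}{\log{\left(s \right)}} \, ds$.

Since $\dfrac{\partial}{\partial a}\,s^{a} = s^{a} \ln s$, the $\ln s$ in the denominator cancels and
$$\frac{dI}{da} = \int_{0}^{1} -7 s^{a} \, ds = -7 \left[\frac{s^{a+1}}{a+1}\right]_0^1 = - \frac{7}{a + 1}.$$

Integrating with respect to $a$ gives $I(a) = \log{\left(\frac{2187}{\left(a + 1\right)^{7}} \right)} + C$.

At $a = 2$ the integrand is identically $0$, so $I(2) = 0$. The closed form gives $0$, hence $C = 0$.

Setting $a = 1$:
$$I = \log{\left(\frac{2187}{128} \right)}.$$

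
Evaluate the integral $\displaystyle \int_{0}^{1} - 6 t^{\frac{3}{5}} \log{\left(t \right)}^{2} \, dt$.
$- \frac{375}{128}$

Consider the simpler parametrised integral
$$J(a) = \int_{0}^{1} - 6 t^{a} \, dt = - \frac{6}{a + 1}.$$

Differentiating under the integral sign brings down a factor of $\ln t$:
$$\frac{dJ}{da} = \int_{0}^{1} - 6 t^{a} \log{\left(t \right)} \, dt = \frac{6}{\left(a + 1\right)^{2}}.$$

Repeating twice in total — each differentiation brings down another $\ln t$ — gives
$$\frac{d^{2}J}{da^{2}} = \int_{0}^{1} - 6 t^{a} \log{\left(t \right)}^{2} \, dt = - \frac{12}{\left(a + 1\right)^{3}},$$
and the integrand here is exactly the target integrand, so $I = - \frac{12}{\left(a + 1\right)^{3}}$.

Setting $a = \frac{3}{5}$:
$$I = - \frac{375}{128}.$$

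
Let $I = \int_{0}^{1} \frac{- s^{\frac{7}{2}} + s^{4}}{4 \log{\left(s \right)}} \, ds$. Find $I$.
$- \frac{\log{\left(3 \right)}}{2} + \frac{\log{\left(2 \right)}}{4} + \frac{\log{\left(5 \right)}}{4}$

Replace the exponent $4$ by a parameter $a$: let $I(a) = \int_{0}^{1} \frac{- s^{\frac{7}{2}} + s^{a}}{4 \log{\left(s \right)}} \, ds$.

Since $\dfrac{\partial}{\partial a}\,s^{a} = s^{a} \ln s$, the $\ln s$ in the denominator cancels and
$$\frac{dI}{da} = \int_{0}^{1} \frac{1}{4} s^{a} \, ds = \frac{1}{4} \left[\frac{s^{a+1}}{a+1}\right]_0^1 = \frac{1}{4 \left(a + 1\right)}.$$

Integrating with respect to $a$ gives $I(a) = \frac{\log{\left(a + 1 \right)}}{4} - \frac{\log{\left(3 \right)}}{2} + \frac{\log{\left(2 \right)}}{4} + C$.

At $a = \frac{7}{2}$ the integrand is identically $0$, so $I(\frac{7}{2}) = 0$. The closed form gives $0$, hence $C = 0$.

Setting $a = 4$:
$$I = - \frac{\log{\left(3 \right)}}{2} + \frac{\log{\left(2 \right)}}{4} + \frac{\log{\left(5 \right)}}{4}.$$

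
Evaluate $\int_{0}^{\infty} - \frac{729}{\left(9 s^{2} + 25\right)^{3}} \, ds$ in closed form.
$- \frac{729 \pi}{50000}$

Begin with the known result
$$J(a) = \int_{0}^{\infty} - \frac{1}{a^{2} + s^{2}} \, ds = - \frac{\pi}{2 a}.$$

Differentiating under the integral sign with respect to $a$,
$$\frac{dJ}{da} = \int_{0}^{\infty} \frac{2 a}{\left(a^{2} + s^{2}\right)^{2}} \, ds = \frac{\pi}{2 a^{2}},$$
so $\int_{0}^{\infty} - \frac{1}{\left(a^{2} + s^{2}\right)^{2}} \, ds = - \frac{\pi}{4 a^{3}}$.

Repeating — each differentiation of $1/(s^2+a^2)^j$ produces $-2ja/(s^2+a^2)^{j+1}$ — and dividing through by $-2ja$ at each step yields, after $2$ differentiations in total,
$$\int_{0}^{\infty} - \frac{1}{\left(a^{2} + s^{2}\right)^{3}} \, ds = - \frac{3 \pi}{16 a^{5}}.$$

Setting $a = \frac{5}{3}$:
$$I = - \frac{729 \pi}{50000}.$$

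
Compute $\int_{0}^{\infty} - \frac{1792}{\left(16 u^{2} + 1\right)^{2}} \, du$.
$- 112 \pi$

Begin with the known result
$$J(a) = \int_{0}^{\infty} - \frac{7}{a^{2} + u^{2}} \, du = - \frac{7 \pi}{2 a}.$$

Differentiating under the integral sign with respect to $a$,
$$\frac{dJ}{da} = \int_{0}^{\infty} \frac{14 a}{\left(a^{2} + u^{2}\right)^{2}} \, du = \frac{7 \pi}{2 a^{2}},$$
so $\int_{0}^{\infty} - \frac{7}{\left(a^{2} + u^{2}\right)^{2}} \, du = - \frac{7 \pi}{4 a^{3}}$.

Setting $a = \frac{1}{4}$:
$$I = - 112 \pi.$$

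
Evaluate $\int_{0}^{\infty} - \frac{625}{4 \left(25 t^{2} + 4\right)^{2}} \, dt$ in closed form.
$- \frac{125 \pi}{128}$

Start from the standard arctangent integral
$$J(a) = \int_{0}^{\infty} - \frac{1}{4 \left(a^{2} + t^{2}\right)} \, dt = - \frac{\pi}{8 a}.$$

Differentiating under the integral sign with respect to $a$,
$$\frac{dJ}{da} = \int_{0}^{\infty} \frac{a}{2 \left(a^{2} + t^{2}\right)^{2}} \, dt = \frac{\pi}{8 a^{2}},$$
so $\int_{0}^{\infty} - \frac{1}{4 \left(a^{2} + t^{2}\right)^{2}} \, dt = - \frac{\pi}{16 a^{3}}$.

Setting $a = \frac{2}{5}$:
$$I = - \frac{125 \pi}{128}.$$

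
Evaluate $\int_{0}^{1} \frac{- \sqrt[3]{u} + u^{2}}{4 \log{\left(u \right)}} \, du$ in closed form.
$- \frac{\log{\left(2 \right)}}{2} + \frac{\log{\left(3 \right)}}{2}$

Replace the exponent $\frac{1}{3}$ by a parameter $a$: let $I(a) = \int_{0}^{1} \frac{u^{2} - u^{a}}{4 \log{\left(u \right)}} \, du$.

Since $\dfrac{\partial}{\partial a}\,u^{a} = u^{a} \ln u$, the $\ln u$ in the denominator cancels and
$$\frac{dI}{da} = \int_{0}^{1} - \frac{1}{4} u^{a} \, du = - \frac{1}{4} \left[\frac{u^{a+1}}{a+1}\right]_0^1 = - \frac{1}{4 a + 4}.$$

Integrating with respect to $a$ gives $I(a) = - \frac{\log{\left(a + 1 \right)}}{4} + \frac{\log{\left(3 \right)}}{4} + C$.

At $a = 2$ the integrand is identically $0$, so $I(2) = 0$. The closed form gives $0$, hence $C = 0$.

Setting $a = \frac{1}{3}$:
$$I = - \frac{\log{\left(2 \right)}}{2} + \frac{\log{\left(3 \right)}}{2}.$$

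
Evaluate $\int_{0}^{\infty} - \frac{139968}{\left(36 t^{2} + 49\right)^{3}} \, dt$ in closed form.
$- \frac{4374 \pi}{16807}$

Start from the standard arctangent integral
$$J(a) = \int_{0}^{\infty} - \frac{3}{a^{2} + t^{2}} \, dt = - \frac{3 \pi}{2 a}.$$

Differentiating under the integral sign with respect to $a$,
$$\frac{dJ}{da} = \int_{0}^{\infty} \frac{6 a}{\left(a^{2} + t^{2}\right)^{2}} \, dt = \frac{3 \pi}{2 a^{2}},$$
so $\int_{0}^{\infty} - \frac{3}{\left(a^{2} + t^{2}\right)^{2}} \, dt = - \frac{3 \pi}{4 a^{3}}$.

Repeating — each differentiation of $1/(t^2+a^2)^j$ produces $-2ja/(t^2+a^2)^{j+1}$ — and dividing through by $-2ja$ at each step yields, after $2$ differentiations in total,
$$\int_{0}^{\infty} - \frac{3}{\left(a^{2} + t^{2}\right)^{3}} \, dt = - \frac{9 \pi}{16 a^{5}}.$$

Setting $a = \frac{7}{6}$:
$$I = - \frac{4374 \pi}{16807}.$$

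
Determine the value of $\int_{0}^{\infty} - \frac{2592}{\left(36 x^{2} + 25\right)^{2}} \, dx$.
$- \frac{108 \pi}{125}$

Recall the elementary integral
$$J(a) = \int_{0}^{\infty} - \frac{2}{a^{2} + x^{2}} \, dx = - \frac{\pi}{a}.$$

Differentiating under the integral sign with respect to $a$,
$$\frac{dJ}{da} = \int_{0}^{\infty} \frac{4 a}{\left(a^{2} + x^{2}\right)^{2}} \, dx = \frac{\pi}{a^{2}},$$
so $\int_{0}^{\infty} - \frac{2}{\left(a^{2} + x^{2}\right)^{2}} \, dx = - \frac{\pi}{2 a^{3}}$.

Setting $a = \frac{5}{6}$:
$$I = - \frac{108 \pi}{125}.$$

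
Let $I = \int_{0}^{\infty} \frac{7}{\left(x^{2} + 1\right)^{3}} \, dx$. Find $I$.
$\frac{21 \pi}{16}$

Recall the elementary integral
$$J(a) = \int_{0}^{\infty} \frac{7}{a^{2} + x^{2}} \, dx = \frac{7 \pi}{2 a}.$$

Differentiating under the integral sign with respect to $a$,
$$\frac{dJ}{da} = \int_{0}^{\infty} - \frac{14 a}{\left(a^{2} + x^{2}\right)^{2}} \, dx = - \frac{7 \pi}{2 a^{2}},$$
so $\int_{0}^{\infty} \frac{7}{\left(a^{2} + x^{2}\right)^{2}} \, dx = \frac{7 \pi}{4 a^{3}}$.

Repeating — each differentiation of $1/(x^2+a^2)^j$ produces $-2ja/(x^2+a^2)^{j+1}$ — and dividing through by $-2ja$ at each step yields, after $2$ differentiations in total,
$$\int_{0}^{\infty} \frac{7}{\left(a^{2} + x^{2}\right)^{3}} \, dx = \frac{21 \pi}{16 a^{5}}.$$

Setting $a = 1$:
$$I = \frac{21 \pi}{16}.$$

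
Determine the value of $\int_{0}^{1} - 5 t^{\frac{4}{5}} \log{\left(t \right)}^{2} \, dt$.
$- \frac{1250}{729}$

Consider the simpler parametrised integral
$$J(a) = \int_{0}^{1} - 5 t^{a} \, dt = - \frac{5}{a + 1}.$$

Differentiating under the integral sign brings down a factor of $\ln t$:
$$\frac{dJ}{da} = \int_{0}^{1} - 5 t^{a} \log{\left(t \right)} \, dt = \frac{5}{\left(a + 1\right)^{2}}.$$

Repeating twice in total — each differentiation brings down another $\ln t$ — gives
$$\frac{d^{2}J}{da^{2}} = \int_{0}^{1} - 5 t^{a} \log{\left(t \right)}^{2} \, dt = - \frac{10}{\left(a + 1\right)^{3}},$$
and the integrand here is exactly the target integrand, so $I = - \frac{10}{\left(a + 1\right)^{3}}$.

Setting $a = \frac{4}{5}$:
$$I = - \frac{1250}{729}.$$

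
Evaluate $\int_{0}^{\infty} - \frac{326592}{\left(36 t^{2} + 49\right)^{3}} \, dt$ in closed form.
$- \frac{1458 \pi}{2401}$

Start from the standard arctangent integral
$$J(a) = \int_{0}^{\infty} - \frac{7}{a^{2} + t^{2}} \, dt = - \frac{7 \pi}{2 a}.$$

Differentiating under the integral sign with respect to $a$,
$$\frac{dJ}{da} = \int_{0}^{\infty} \frac{14 a}{\left(a^{2} + t^{2}\right)^{2}} \, dt = \frac{7 \pi}{2 a^{2}},$$
so $\int_{0}^{\infty} - \frac{7}{\left(a^{2} + t^{2}\right)^{2}} \, dt = - \frac{7 \pi}{4 a^{3}}$.

Repeating — each differentiation of $1/(t^2+a^2)^j$ produces $-2ja/(t^2+a^2)^{j+1}$ — and dividing through by $-2ja$ at each step yields, after $2$ differentiations in total,
$$\int_{0}^{\infty} - \frac{7}{\left(a^{2} + t^{2}\right)^{3}} \, dt = - \frac{21 \pi}{16 a^{5}}.$$

Setting $a = \frac{7}{6}$:
$$I = - \frac{1458 \pi}{2401}.$$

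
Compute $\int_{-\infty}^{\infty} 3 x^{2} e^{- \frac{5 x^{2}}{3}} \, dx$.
$\frac{9 \sqrt{15} \sqrt{\pi}}{50}$

Start from the elementary integral
$$J(a) = \int_{-\infty}^{\infty} 3 e^{- a x^{2}} \, dx = \frac{3 \sqrt{\pi}}{\sqrt{a}}.$$

Differentiating under the integral sign brings down a factor of $(-x^2)$:
$$\frac{dJ}{da} = \int_{-\infty}^{\infty} - 3 x^{2} e^{- a x^{2}} \, dx = - \frac{3 \sqrt{\pi}}{2 a^{\frac{3}{2}}}.$$

The integral on the left is $-I$, so $I = \frac{3 \sqrt{\pi}}{2 a^{\frac{3}{2}}}$.

Setting $a = \frac{5}{3}$:
$$I = \frac{9 \sqrt{15} \sqrt{\pi}}{50}.$$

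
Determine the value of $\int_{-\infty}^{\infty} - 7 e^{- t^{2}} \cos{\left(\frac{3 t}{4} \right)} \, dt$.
$- \frac{7 \sqrt{\pi}}{e^{\frac{9}{64}}}$

Define $I(b) = \int_{-\infty}^{\infty} - 7 e^{- t^{2}} \cos{\left(b t \right)} \, dt$.

Differentiating under the integral sign,
$$I'(b) = \int_{-\infty}^{\infty} 7 t e^{- t^{2}} \sin{\left(b t \right)} \, dt.$$

Integrate $\int_{-\infty}^{\infty} t \sin(b t)\, e^{- t^{2}}\, dt$ by parts with $u = \sin(b t)$ and $dv = t\, e^{- t^{2}}\, dt$, giving $v = - \frac{e^{- t^{2}}}{2}$. The boundary term vanishes and
$$\int_{-\infty}^{\infty} t \sin(b t)\, e^{- t^{2}}\, dt = \frac{b}{2} \int_{-\infty}^{\infty} \cos(b t)\, e^{- t^{2}}\, dt,$$
so $I'(b) = - \frac{b}{2}\, I(b)$.

This is a separable first-order ODE; solving with the initial condition $I(0) = \int_{-\infty}^{\infty} - 7 e^{- t^{2}}\,dt = - 7 \sqrt{\pi}$ gives
$$I(b) = - 7 \sqrt{\pi} e^{- \frac{b^{2}}{4}}.$$

Setting $b = \frac{3}{4}$:
$$I = - \frac{7 \sqrt{\pi}}{e^{\frac{9}{64}}}.$$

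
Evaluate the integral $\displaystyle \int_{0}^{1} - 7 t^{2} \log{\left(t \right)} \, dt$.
$\frac{7}{9}$

Start from the elementary integral
$$J(a) = \int_{0}^{1} - 7 t^{a} \, dt = - \frac{7}{a + 1}.$$

Differentiating under the integral sign brings down a factor of $\ln t$:
$$\frac{dJ}{da} = \int_{0}^{1} - 7 t^{a} \log{\left(t \right)} \, dt = \frac{7}{\left(a + 1\right)^{2}}.$$

The integral on the left is $I$, so $I = \frac{7}{\left(a + 1\right)^{2}}$.

Setting $a = 2$:
$$I = \frac{7}{9}.$$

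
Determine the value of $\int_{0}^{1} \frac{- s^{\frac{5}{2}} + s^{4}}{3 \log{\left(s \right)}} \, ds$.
$- \frac{\log{\left(7 \right)}}{3} + \frac{\log{\left(10 \right)}}{3}$

Consider the one-parameter family: let $I(a) = \int_{0}^{1} \frac{s^{4} - s^{a}}{3 \log{\left(s \right)}} \, ds$.

Since $\dfrac{\partial}{\partial a}\,s^{a} = s^{a} \ln s$, the $\ln s$ in the denominator cancels and
$$\frac{dI}{da} = \int_{0}^{1} - \frac{1}{3} s^{a} \, ds = - \frac{1}{3} \left[\frac{s^{a+1}}{a+1}\right]_0^1 = - \frac{1}{3 a + 3}.$$

Integrating with respect to $a$ gives $I(a) = - \frac{\log{\left(a + 1 \right)}}{3} + \frac{\log{\left(5 \right)}}{3} + C$.

At $a = 4$ the integrand is identically $0$, so $I(4) = 0$. The closed form gives $0$, hence $C = 0$.

Setting $a = \frac{5}{2}$:
$$I = - \frac{\log{\left(7 \right)}}{3} + \frac{\log{\left(10 \right)}}{3}.$$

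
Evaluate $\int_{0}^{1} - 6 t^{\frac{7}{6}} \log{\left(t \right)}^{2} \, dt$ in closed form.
$- \frac{2592}{2197}$

Consider the simpler parametrised integral
$$J(a) = \int_{0}^{1} - 6 t^{a} \, dt = - \frac{6}{a + 1}.$$

Differentiating under the integral sign brings down a factor of $\ln t$:
$$\frac{dJ}{da} = \int_{0}^{1} - 6 t^{a} \log{\left(t \right)} \, dt = \frac{6}{\left(a + 1\right)^{2}}.$$

Repeating twice in total — each differentiation brings down another $\ln t$ — gives
$$\frac{d^{2}J}{da^{2}} = \int_{0}^{1} - 6 t^{a} \log{\left(t \right)}^{2} \, dt = - \frac{12}{\left(a + 1\right)^{3}},$$
and the integrand here is exactly the target integrand, so $I = - \frac{12}{\left(a + 1\right)^{3}}$.

Setting $a = \frac{7}{6}$:
$$I = - \frac{2592}{2197}.$$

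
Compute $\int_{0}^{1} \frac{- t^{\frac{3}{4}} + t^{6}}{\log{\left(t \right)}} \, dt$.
$\log{\left(4 \right)}$

Consider the one-parameter family: let $I(a) = \int_{0}^{1} \frac{- t^{\frac{3}{4}} + t^{a}}{\log{\left(t \right)}} \, dt$.

Since $\dfrac{\partial}{\partial a}\,t^{a} = t^{a} \ln t$, the $\ln t$ in the denominator cancels and
$$\frac{dI}{da} = \int_{0}^{1} t^{a} \, dt = \left[\frac{t^{a+1}}{a+1}\right]_0^1 = \frac{1}{a + 1}.$$

Integrating with respect to $a$ gives $I(a) = \log{\left(\frac{4 a}{7} + \frac{4}{7} \right)} + C$.

At $a = \frac{3}{4}$ the integrand is identically $0$, so $I(\frac{3}{4}) = 0$. The closed form gives $0$, hence $C = 0$.

Setting $a = 6$:
$$I = \log{\left(4 \right)}.$$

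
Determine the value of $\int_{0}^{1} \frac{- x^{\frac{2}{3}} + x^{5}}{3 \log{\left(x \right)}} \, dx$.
$- \frac{\log{\left(5 \right)}}{3} + \frac{\log{\left(18 \right)}}{3}$

Consider the one-parameter family: let $I(a) = \int_{0}^{1} \frac{x^{5} - x^{a}}{3 \log{\left(x \right)}} \, dx$.

Since $\dfrac{\partial}{\partial a}\,x^{a} = x^{a} \ln x$, the $\ln x$ in the denominator cancels and
$$\frac{dI}{da} = \int_{0}^{1} - \frac{1}{3} x^{a} \, dx = - \frac{1}{3} \left[\frac{x^{a+1}}{a+1}\right]_0^1 = - \frac{1}{3 a + 3}.$$

Integrating with respect to $a$ gives $I(a) = - \frac{\log{\left(a + 1 \right)}}{3} + \frac{\log{\left(6 \right)}}{3} + C$.

At $a = 5$ the integrand is identically $0$, so $I(5) = 0$. The closed form gives $0$, hence $C = 0$.

Setting $a = \frac{2}{3}$:
$$I = - \frac{\log{\left(5 \right)}}{3} + \frac{\log{\left(18 \right)}}{3}.$$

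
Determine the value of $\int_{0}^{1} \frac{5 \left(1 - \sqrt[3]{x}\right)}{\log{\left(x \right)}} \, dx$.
$- \log{\left(\frac{1024}{243} \right)}$

Consider the one-parameter family: let $I(a) = \int_{0}^{1} \frac{5 \left(1 - x^{a}\right)}{\log{\left(x \right)}} \, dx$.

Since $\dfrac{\partial}{\partial a}\,x^{a} = x^{a} \ln x$, the $\ln x$ in the denominator cancels and
$$\frac{dI}{da} = \int_{0}^{1} -5 x^{a} \, dx = -5 \left[\frac{x^{a+1}}{a+1}\right]_0^1 = - \frac{5}{a + 1}.$$

Integrating with respect to $a$ gives $I(a) = - 5 \log{\left(a + 1 \right)} + C$.

At $a = 0$ the integrand is identically $0$, so $I(0) = 0$. The closed form gives $0$, hence $C = 0$.

Setting $a = \frac{1}{3}$:
$$I = - \log{\left(\frac{1024}{243} \right)}.$$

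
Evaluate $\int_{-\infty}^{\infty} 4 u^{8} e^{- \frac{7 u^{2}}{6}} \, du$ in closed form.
$\frac{4860 \sqrt{42} \sqrt{\pi}}{2401}$

Consider the simpler parametrised integral
$$J(a) = \int_{-\infty}^{\infty} 4 e^{- a u^{2}} \, du = \frac{4 \sqrt{\pi}}{\sqrt{a}}.$$

Differentiating under the integral sign brings down a factor of $(-u^2)$:
$$\frac{dJ}{da} = \int_{-\infty}^{\infty} - 4 u^{2} e^{- a u^{2}} \, du = - \frac{2 \sqrt{\pi}}{a^{\frac{3}{2}}}.$$

Repeating $4$ times in total — each differentiation brings down another $(-u^2)$ — gives
$$\frac{d^{4}J}{da^{4}} = \int_{-\infty}^{\infty} 4 u^{8} e^{- a u^{2}} \, du = \frac{105 \sqrt{\pi}}{4 a^{\frac{9}{2}}},$$
and the integrand here is exactly the target integrand, so $I = \frac{105 \sqrt{\pi}}{4 a^{\frac{9}{2}}}$.

Setting $a = \frac{7}{6}$:
$$I = \frac{4860 \sqrt{42} \sqrt{\pi}}{2401}.$$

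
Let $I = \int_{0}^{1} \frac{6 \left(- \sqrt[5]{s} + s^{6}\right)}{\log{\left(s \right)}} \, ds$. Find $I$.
$\log{\left(\frac{1838265625}{46656} \right)}$

Introduce a parameter $a$ in the exponent: let $I(a) = \int_{0}^{1} \frac{6 \left(s^{6} - s^{a}\right)}{\log{\left(s \right)}} \, ds$.

Since $\dfrac{\partial}{\partial a}\,s^{a} = s^{a} \ln s$, the $\ln s$ in the denominator cancels and
$$\frac{dI}{da} = \int_{0}^{1} -6 s^{a} \, ds = -6 \left[\frac{s^{a+1}}{a+1}\right]_0^1 = - \frac{6}{a + 1}.$$

Integrating with respect to $a$ gives $I(a) = \log{\left(\frac{117649}{\left(a + 1\right)^{6}} \right)} + C$.

At $a = 6$ the integrand is identically $0$, so $I(6) = 0$. The closed form gives $0$, hence $C = 0$.

Setting $a = \frac{1}{5}$:
$$I = \log{\left(\frac{1838265625}{46656} \right)}.$$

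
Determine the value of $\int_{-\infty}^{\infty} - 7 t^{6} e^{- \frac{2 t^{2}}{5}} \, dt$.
$- \frac{13125 \sqrt{10} \sqrt{\pi}}{128}$

Begin with the known integral
$$J(a) = \int_{-\infty}^{\infty} - 7 e^{- a t^{2}} \, dt = - \frac{7 \sqrt{\pi}}{\sqrt{a}}.$$

Differentiating under the integral sign brings down a factor of $(-t^2)$:
$$\frac{dJ}{da} = \int_{-\infty}^{\infty} 7 t^{2} e^{- a t^{2}} \, dt = \frac{7 \sqrt{\pi}}{2 a^{\frac{3}{2}}}.$$

Repeating $3$ times in total — each differentiation brings down another $(-t^2)$ — gives
$$\frac{d^{3}J}{da^{3}} = \int_{-\infty}^{\infty} 7 t^{6} e^{- a t^{2}} \, dt = \frac{105 \sqrt{\pi}}{8 a^{\frac{7}{2}}},$$
and the integrand here is $(-1)^{3}$ times the target integrand, so $I = (-1)^{3}\,\frac{d^{3}J}{da^{3}} = - \frac{105 \sqrt{\pi}}{8 a^{\frac{7}{2}}}$.

Setting $a = \frac{2}{5}$:
$$I = - \frac{13125 \sqrt{10} \sqrt{\pi}}{128}.$$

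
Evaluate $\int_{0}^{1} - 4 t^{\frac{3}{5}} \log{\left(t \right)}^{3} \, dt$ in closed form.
$\frac{1875}{512}$

Consider the simpler parametrised integral
$$J(a) = \int_{0}^{1} - 4 t^{a} \, dt = - \frac{4}{a + 1}.$$

Differentiating under the integral sign brings down a factor of $\ln t$:
$$\frac{dJ}{da} = \int_{0}^{1} - 4 t^{a} \log{\left(t \right)} \, dt = \frac{4}{\left(a + 1\right)^{2}}.$$

Repeating $3$ times in total — each differentiation brings down another $\ln t$ — gives
$$\frac{d^{3}J}{da^{3}} = \int_{0}^{1} - 4 t^{a} \log{\left(t \right)}^{3} \, dt = \frac{24}{\left(a + 1\right)^{4}},$$
and the integrand here is exactly the target integrand, so $I = \frac{24}{\left(a + 1\right)^{4}}$.

Setting $a = \frac{3}{5}$:
$$I = \frac{1875}{512}.$$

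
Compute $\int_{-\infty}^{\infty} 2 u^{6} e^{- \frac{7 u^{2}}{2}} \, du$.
$\frac{30 \sqrt{14} \sqrt{\pi}}{2401}$

Consider the simpler parametrised integral
$$J(a) = \int_{-\infty}^{\infty} 2 e^{- a u^{2}} \, du = \frac{2 \sqrt{\pi}}{\sqrt{a}}.$$

Differentiating under the integral sign brings down a factor of $(-u^2)$:
$$\frac{dJ}{da} = \int_{-\infty}^{\infty} - 2 u^{2} e^{- a u^{2}} \, du = - \frac{\sqrt{\pi}}{a^{\frac{3}{2}}}.$$

Repeating $3$ times in total — each differentiation brings down another $(-u^2)$ — gives
$$\frac{d^{3}J}{da^{3}} = \int_{-\infty}^{\infty} - 2 u^{6} e^{- a u^{2}} \, du = - \frac{15 \sqrt{\pi}}{4 a^{\frac{7}{2}}},$$
and the integrand here is $(-1)^{3}$ times the target integrand, so $I = (-1)^{3}\,\frac{d^{3}J}{da^{3}} = \frac{15 \sqrt{\pi}}{4 a^{\frac{7}{2}}}$.

Setting $a = \frac{7}{2}$:
$$I = \frac{30 \sqrt{14} \sqrt{\pi}}{2401}.$$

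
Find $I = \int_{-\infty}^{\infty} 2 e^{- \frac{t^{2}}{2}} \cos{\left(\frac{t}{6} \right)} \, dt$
$\frac{2 \sqrt{2} \sqrt{\pi}}{e^{\frac{1}{72}}}$

Define $I(b) = \int_{-\infty}^{\infty} 2 e^{- \frac{t^{2}}{2}} \cos{\left(b t \right)} \, dt$.

Differentiating under the integral sign,
$$I'(b) = \int_{-\infty}^{\infty} - 2 t e^{- \frac{t^{2}}{2}} \sin{\left(b t \right)} \, dt.$$

Integrate $\int_{-\infty}^{\infty} t \sin(b t)\, e^{- \frac{t^{2}}{2}}\, dt$ by parts with $u = \sin(b t)$ and $dv = t\, e^{- \frac{t^{2}}{2}}\, dt$, giving $v = - e^{- \frac{t^{2}}{2}}$. The boundary term vanishes and
$$\int_{-\infty}^{\infty} t \sin(b t)\, e^{- \frac{t^{2}}{2}}\, dt = b \int_{-\infty}^{\infty} \cos(b t)\, e^{- \frac{t^{2}}{2}}\, dt,$$
so $I'(b) = - b\, I(b)$.

This is a separable first-order ODE; solving with the initial condition $I(0) = \int_{-\infty}^{\infty} 2 e^{- \frac{t^{2}}{2}}\,dt = 2 \sqrt{2} \sqrt{\pi}$ gives
$$I(b) = 2 \sqrt{2} \sqrt{\pi} e^{- \frac{b^{2}}{2}}.$$

Setting $b = \frac{1}{6}$:
$$I = \frac{2 \sqrt{2} \sqrt{\pi}}{e^{\frac{1}{72}}}.$$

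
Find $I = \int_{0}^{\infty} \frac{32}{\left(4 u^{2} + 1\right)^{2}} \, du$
$4 \pi$

Recall the elementary integral
$$J(a) = \int_{0}^{\infty} \frac{2}{a^{2} + u^{2}} \, du = \frac{\pi}{a}.$$

Differentiating under the integral sign with respect to $a$,
$$\frac{dJ}{da} = \int_{0}^{\infty} - \frac{4 a}{\left(a^{2} + u^{2}\right)^{2}} \, du = - \frac{\pi}{a^{2}},$$
so $\int_{0}^{\infty} \frac{2}{\left(a^{2} + u^{2}\right)^{2}} \, du = \frac{\pi}{2 a^{3}}$.

Setting $a = \frac{1}{2}$:
$$I = 4 \pi.$$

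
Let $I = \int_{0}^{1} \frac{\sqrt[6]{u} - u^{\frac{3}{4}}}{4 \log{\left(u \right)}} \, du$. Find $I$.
$- \frac{\log{\left(6 \right)}}{4} + \frac{\log{\left(2 \right)}}{2}$

Consider the one-parameter family: let $I(a) = \int_{0}^{1} \frac{- u^{\frac{3}{4}} + u^{a}}{4 \log{\left(u \right)}} \, du$.

Since $\dfrac{\partial}{\partial a}\,u^{a} = u^{a} \ln u$, the $\ln u$ in the denominator cancels and
$$\frac{dI}{da} = \int_{0}^{1} \frac{1}{4} u^{a} \, du = \frac{1}{4} \left[\frac{u^{a+1}}{a+1}\right]_0^1 = \frac{1}{4 \left(a + 1\right)}.$$

Integrating with respect to $a$ gives $I(a) = \frac{\log{\left(a + 1 \right)}}{4} - \frac{\log{\left(7 \right)}}{4} + \frac{\log{\left(2 \right)}}{2} + C$.

At $a = \frac{3}{4}$ the integrand is identically $0$, so $I(\frac{3}{4}) = 0$. The closed form gives $0$, hence $C = 0$.

Setting $a = \frac{1}{6}$:
$$I = - \frac{\log{\left(6 \right)}}{4} + \frac{\log{\left(2 \right)}}{2}.$$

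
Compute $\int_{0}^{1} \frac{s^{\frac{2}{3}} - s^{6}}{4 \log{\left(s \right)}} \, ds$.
$- \frac{\log{\left(7 \right)}}{4} - \frac{\log{\left(3 \right)}}{4} + \frac{\log{\left(5 \right)}}{4}$

Replace the exponent $6$ by a parameter $a$: let $I(a) = \int_{0}^{1} \frac{s^{\frac{2}{3}} - s^{a}}{4 \log{\left(s \right)}} \, ds$.

Since $\dfrac{\partial}{\partial a}\,s^{a} = s^{a} \ln s$, the $\ln s$ in the denominator cancels and
$$\frac{dI}{da} = \int_{0}^{1} - \frac{1}{4} s^{a} \, ds = - \frac{1}{4} \left[\frac{s^{a+1}}{a+1}\right]_0^1 = - \frac{1}{4 a + 4}.$$

Integrating with respect to $a$ gives $I(a) = - \frac{\log{\left(a + 1 \right)}}{4} - \frac{\log{\left(3 \right)}}{4} + \frac{\log{\left(5 \right)}}{4} + C$.

At $a = \frac{2}{3}$ the integrand is identically $0$, so $I(\frac{2}{3}) = 0$. The closed form gives $0$, hence $C = 0$.

Setting $a = 6$:
$$I = - \frac{\log{\left(7 \right)}}{4} - \frac{\log{\left(3 \right)}}{4} + \frac{\log{\left(5 \right)}}{4}.$$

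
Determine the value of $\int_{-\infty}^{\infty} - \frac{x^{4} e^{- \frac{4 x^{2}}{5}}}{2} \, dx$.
$- \frac{75 \sqrt{5} \sqrt{\pi}}{256}$

Consider the simpler parametrised integral
$$J(a) = \int_{-\infty}^{\infty} - \frac{e^{- a x^{2}}}{2} \, dx = - \frac{\sqrt{\pi}}{2 \sqrt{a}}.$$

Differentiating under the integral sign brings down a factor of $(-x^2)$:
$$\frac{dJ}{da} = \int_{-\infty}^{\infty} \frac{x^{2} e^{- a x^{2}}}{2} \, dx = \frac{\sqrt{\pi}}{4 a^{\frac{3}{2}}}.$$

Repeating twice in total — each differentiation brings down another $(-x^2)$ — gives
$$\frac{d^{2}J}{da^{2}} = \int_{-\infty}^{\infty} - \frac{x^{4} e^{- a x^{2}}}{2} \, dx = - \frac{3 \sqrt{\pi}}{8 a^{\frac{5}{2}}},$$
and the integrand here is exactly the target integrand, so $I = - \frac{3 \sqrt{\pi}}{8 a^{\frac{5}{2}}}$.

Setting $a = \frac{4}{5}$:
$$I = - \frac{75 \sqrt{5} \sqrt{\pi}}{256}.$$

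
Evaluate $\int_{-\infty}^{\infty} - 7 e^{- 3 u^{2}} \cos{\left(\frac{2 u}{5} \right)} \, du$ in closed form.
$- \frac{7 \sqrt{3} \sqrt{\pi}}{3 e^{\frac{1}{75}}}$

Treat the cosine frequency as a parameter and define $I(b) = \int_{-\infty}^{\infty} - 7 e^{- 3 u^{2}} \cos{\left(b u \right)} \, du$.

Differentiating under the integral sign,
$$I'(b) = \int_{-\infty}^{\infty} 7 u e^{- 3 u^{2}} \sin{\left(b u \right)} \, du.$$

Integrate $\int_{-\infty}^{\infty} u \sin(b u)\, e^{- 3 u^{2}}\, du$ by parts with $w = \sin(b u)$ and $dv = u\, e^{- 3 u^{2}}\, du$, giving $v = - \frac{e^{- 3 u^{2}}}{6}$. The boundary term vanishes and
$$\int_{-\infty}^{\infty} u \sin(b u)\, e^{- 3 u^{2}}\, du = \frac{b}{6} \int_{-\infty}^{\infty} \cos(b u)\, e^{- 3 u^{2}}\, du,$$
so $I'(b) = - \frac{b}{6}\, I(b)$.

This is a separable first-order ODE; solving with the initial condition $I(0) = \int_{-\infty}^{\infty} - 7 e^{- 3 u^{2}}\,du = - \frac{7 \sqrt{3} \sqrt{\pi}}{3}$ gives
$$I(b) = - \frac{7 \sqrt{3} \sqrt{\pi} e^{- \frac{b^{2}}{12}}}{3}.$$

Setting $b = \frac{2}{5}$:
$$I = - \frac{7 \sqrt{3} \sqrt{\pi}}{3 e^{\frac{1}{75}}}.$$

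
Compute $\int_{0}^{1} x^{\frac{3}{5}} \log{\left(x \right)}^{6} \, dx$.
$\frac{3515625}{131072}$

Consider the simpler parametrised integral
$$J(a) = \int_{0}^{1} x^{a} \, dx = \frac{1}{a + 1}.$$

Differentiating under the integral sign brings down a factor of $\ln x$:
$$\frac{dJ}{da} = \int_{0}^{1} x^{a} \log{\left(x \right)} \, dx = - \frac{1}{\left(a + 1\right)^{2}}.$$

Repeating $6$ times in total — each differentiation brings down another $\ln x$ — gives
$$\frac{d^{6}J}{da^{6}} = \int_{0}^{1} x^{a} \log{\left(x \right)}^{6} \, dx = \frac{720}{\left(a + 1\right)^{7}},$$
and the integrand here is exactly the target integrand, so $I = \frac{720}{\left(a + 1\right)^{7}}$.

Setting $a = \frac{3}{5}$:
$$I = \frac{3515625}{131072}.$$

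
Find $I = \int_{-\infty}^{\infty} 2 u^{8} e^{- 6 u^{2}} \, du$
$\frac{35 \sqrt{6} \sqrt{\pi}}{20736}$

Consider the simpler parametrised integral
$$J(a) = \int_{-\infty}^{\infty} 2 e^{- a u^{2}} \, du = \frac{2 \sqrt{\pi}}{\sqrt{a}}.$$

Differentiating under the integral sign brings down a factor of $(-u^2)$:
$$\frac{dJ}{da} = \int_{-\infty}^{\infty} - 2 u^{2} e^{- a u^{2}} \, du = - \frac{\sqrt{\pi}}{a^{\frac{3}{2}}}.$$

Repeating $4$ times in total — each differentiation brings down another $(-u^2)$ — gives
$$\frac{d^{4}J}{da^{4}} = \int_{-\infty}^{\infty} 2 u^{8} e^{- a u^{2}} \, du = \frac{105 \sqrt{\pi}}{8 a^{\frac{9}{2}}},$$
and the integrand here is exactly the target integrand, so $I = \frac{105 \sqrt{\pi}}{8 a^{\frac{9}{2}}}$.

Setting $a = 6$:
$$I = \frac{35 \sqrt{6} \sqrt{\pi}}{20736}.$$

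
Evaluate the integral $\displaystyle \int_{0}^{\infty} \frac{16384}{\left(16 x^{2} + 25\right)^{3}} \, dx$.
$\frac{768 \pi}{3125}$

Recall the elementary integral
$$J(a) = \int_{0}^{\infty} \frac{4}{a^{2} + x^{2}} \, dx = \frac{2 \pi}{a}.$$

Differentiating under the integral sign with respect to $a$,
$$\frac{dJ}{da} = \int_{0}^{\infty} - \frac{8 a}{\left(a^{2} + x^{2}\right)^{2}} \, dx = - \frac{2 \pi}{a^{2}},$$
so $\int_{0}^{\infty} \frac{4}{\left(a^{2} + x^{2}\right)^{2}} \, dx = \frac{\pi}{a^{3}}$.

Repeating — each differentiation of $1/(x^2+a^2)^j$ produces $-2ja/(x^2+a^2)^{j+1}$ — and dividing through by $-2ja$ at each step yields, after $2$ differentiations in total,
$$\int_{0}^{\infty} \frac{4}{\left(a^{2} + x^{2}\right)^{3}} \, dx = \frac{3 \pi}{4 a^{5}}.$$

Setting $a = \frac{5}{4}$:
$$I = \frac{768 \pi}{3125}.$$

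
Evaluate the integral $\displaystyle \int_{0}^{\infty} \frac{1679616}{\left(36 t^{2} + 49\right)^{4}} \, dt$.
$\frac{43740 \pi}{823543}$

Begin with the known result
$$J(a) = \int_{0}^{\infty} \frac{1}{a^{2} + t^{2}} \, dt = \frac{\pi}{2 a}.$$

Differentiating under the integral sign with respect to $a$,
$$\frac{dJ}{da} = \int_{0}^{\infty} - \frac{2 a}{\left(a^{2} + t^{2}\right)^{2}} \, dt = - \frac{\pi}{2 a^{2}},$$
so $\int_{0}^{\infty} \frac{1}{\left(a^{2} + t^{2}\right)^{2}} \, dt = \frac{\pi}{4 a^{3}}$.

Repeating — each differentiation of $1/(t^2+a^2)^j$ produces $-2ja/(t^2+a^2)^{j+1}$ — and dividing through by $-2ja$ at each step yields, after $3$ differentiations in total,
$$\int_{0}^{\infty} \frac{1}{\left(a^{2} + t^{2}\right)^{4}} \, dt = \frac{5 \pi}{32 a^{7}}.$$

Setting $a = \frac{7}{6}$:
$$I = \frac{43740 \pi}{823543}.$$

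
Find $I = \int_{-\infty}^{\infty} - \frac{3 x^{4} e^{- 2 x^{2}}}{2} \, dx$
$- \frac{9 \sqrt{2} \sqrt{\pi}}{64}$

Begin with the known integral
$$J(a) = \int_{-\infty}^{\infty} - \frac{3 e^{- a x^{2}}}{2} \, dx = - \frac{3 \sqrt{\pi}}{2 \sqrt{a}}.$$

Differentiating under the integral sign brings down a factor of $(-x^2)$:
$$\frac{dJ}{da} = \int_{-\infty}^{\infty} \frac{3 x^{2} e^{- a x^{2}}}{2} \, dx = \frac{3 \sqrt{\pi}}{4 a^{\frac{3}{2}}}.$$

Repeating twice in total — each differentiation brings down another $(-x^2)$ — gives
$$\frac{d^{2}J}{da^{2}} = \int_{-\infty}^{\infty} - \frac{3 x^{4} e^{- a x^{2}}}{2} \, dx = - \frac{9 \sqrt{\pi}}{8 a^{\frac{5}{2}}},$$
and the integrand here is exactly the target integrand, so $I = - \frac{9 \sqrt{\pi}}{8 a^{\frac{5}{2}}}$.

Setting $a = 2$:
$$I = - \frac{9 \sqrt{2} \sqrt{\pi}}{64}.$$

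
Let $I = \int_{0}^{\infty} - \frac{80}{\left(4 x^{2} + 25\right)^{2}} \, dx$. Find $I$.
$- \frac{2 \pi}{25}$

Start from the standard arctangent integral
$$J(a) = \int_{0}^{\infty} - \frac{5}{a^{2} + x^{2}} \, dx = - \frac{5 \pi}{2 a}.$$

Differentiating under the integral sign with respect to $a$,
$$\frac{dJ}{da} = \int_{0}^{\infty} \frac{10 a}{\left(a^{2} + x^{2}\right)^{2}} \, dx = \frac{5 \pi}{2 a^{2}},$$
so $\int_{0}^{\infty} - \frac{5}{\left(a^{2} + x^{2}\right)^{2}} \, dx = - \frac{5 \pi}{4 a^{3}}$.

Setting $a = \frac{5}{2}$:
$$I = - \frac{2 \pi}{25}.$$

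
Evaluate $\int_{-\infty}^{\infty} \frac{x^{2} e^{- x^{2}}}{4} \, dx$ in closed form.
$\frac{\sqrt{\pi}}{8}$

Start from the elementary integral
$$J(a) = \int_{-\infty}^{\infty} \frac{e^{- a x^{2}}}{4} \, dx = \frac{\sqrt{\pi}}{4 \sqrt{a}}.$$

Differentiating under the integral sign brings down a factor of $(-x^2)$:
$$\frac{dJ}{da} = \int_{-\infty}^{\infty} - \frac{x^{2} e^{- a x^{2}}}{4} \, dx = - \frac{\sqrt{\pi}}{8 a^{\frac{3}{2}}}.$$

The integral on the left is $-I$, so $I = \frac{\sqrt{\pi}}{8 a^{\frac{3}{2}}}$.

Setting $a = 1$:
$$I = \frac{\sqrt{\pi}}{8}.$$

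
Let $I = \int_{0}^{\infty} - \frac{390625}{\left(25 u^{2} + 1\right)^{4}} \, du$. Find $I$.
$- \frac{390625 \pi}{32}$

Start from the standard arctangent integral
$$J(a) = \int_{0}^{\infty} - \frac{1}{a^{2} + u^{2}} \, du = - \frac{\pi}{2 a}.$$

Differentiating under the integral sign with respect to $a$,
$$\frac{dJ}{da} = \int_{0}^{\infty} \frac{2 a}{\left(a^{2} + u^{2}\right)^{2}} \, du = \frac{\pi}{2 a^{2}},$$
so $\int_{0}^{\infty} - \frac{1}{\left(a^{2} + u^{2}\right)^{2}} \, du = - \frac{\pi}{4 a^{3}}$.

Repeating — each differentiation of $1/(u^2+a^2)^j$ produces $-2ja/(u^2+a^2)^{j+1}$ — and dividing through by $-2ja$ at each step yields, after $3$ differentiations in total,
$$\int_{0}^{\infty} - \frac{1}{\left(a^{2} + u^{2}\right)^{4}} \, du = - \frac{5 \pi}{32 a^{7}}.$$

Setting $a = \frac{1}{5}$:
$$I = - \frac{390625 \pi}{32}.$$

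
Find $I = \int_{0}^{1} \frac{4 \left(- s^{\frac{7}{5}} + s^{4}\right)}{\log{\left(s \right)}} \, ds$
$\log{\left(\frac{390625}{20736} \right)}$

Introduce a parameter $a$ in the exponent: let $I(a) = \int_{0}^{1} \frac{4 \left(- s^{\frac{7}{5}} + s^{a}\right)}{\log{\left(s \right)}} \, ds$.

Since $\dfrac{\partial}{\partial a}\,s^{a} = s^{a} \ln s$, the $\ln s$ in the denominator cancels and
$$\frac{dI}{da} = \int_{0}^{1} 4 s^{a} \, ds = 4 \left[\frac{s^{a+1}}{a+1}\right]_0^1 = \frac{4}{a + 1}.$$

Integrating with respect to $a$ gives $I(a) = \log{\left(\frac{625 \left(a + 1\right)^{4}}{20736} \right)} + C$.

At $a = \frac{7}{5}$ the integrand is identically $0$, so $I(\frac{7}{5}) = 0$. The closed form gives $0$, hence $C = 0$.

Setting $a = 4$:
$$I = \log{\left(\frac{390625}{20736} \right)}.$$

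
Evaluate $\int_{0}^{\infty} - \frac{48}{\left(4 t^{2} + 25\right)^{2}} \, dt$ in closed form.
$- \frac{6 \pi}{125}$

Begin with the known result
$$J(a) = \int_{0}^{\infty} - \frac{3}{a^{2} + t^{2}} \, dt = - \frac{3 \pi}{2 a}.$$

Differentiating under the integral sign with respect to $a$,
$$\frac{dJ}{da} = \int_{0}^{\infty} \frac{6 a}{\left(a^{2} + t^{2}\right)^{2}} \, dt = \frac{3 \pi}{2 a^{2}},$$
so $\int_{0}^{\infty} - \frac{3}{\left(a^{2} + t^{2}\right)^{2}} \, dt = - \frac{3 \pi}{4 a^{3}}$.

Setting $a = \frac{5}{2}$:
$$I = - \frac{6 \pi}{125}.$$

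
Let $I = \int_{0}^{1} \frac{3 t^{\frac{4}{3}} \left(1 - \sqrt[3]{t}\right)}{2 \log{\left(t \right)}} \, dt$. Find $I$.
$\log{\left(\frac{7 \sqrt{14}}{32} \right)}$

Consider the one-parameter family: let $I(a) = \int_{0}^{1} \frac{3 \left(- t^{\frac{5}{3}} + t^{a}\right)}{2 \log{\left(t \right)}} \, dt$.

Since $\dfrac{\partial}{\partial a}\,t^{a} = t^{a} \ln t$, the $\ln t$ in the denominator cancels and
$$\frac{dI}{da} = \int_{0}^{1} \frac{3}{2} t^{a} \, dt = \frac{3}{2} \left[\frac{t^{a+1}}{a+1}\right]_0^1 = \frac{3}{2 \left(a + 1\right)}.$$

Integrating with respect to $a$ gives $I(a) = \log{\left(\frac{3 \sqrt{6} \left(a + 1\right)^{\frac{3}{2}}}{32} \right)} + C$.

At $a = \frac{5}{3}$ the integrand is identically $0$, so $I(\frac{5}{3}) = 0$. The closed form gives $0$, hence $C = 0$.

Setting $a = \frac{4}{3}$:
$$I = \log{\left(\frac{7 \sqrt{14}}{32} \right)}.$$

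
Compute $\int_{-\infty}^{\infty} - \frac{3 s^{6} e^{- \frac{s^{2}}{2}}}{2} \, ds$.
$- \frac{45 \sqrt{2} \sqrt{\pi}}{2}$

Start from the elementary integral
$$J(a) = \int_{-\infty}^{\infty} - \frac{3 e^{- a s^{2}}}{2} \, ds = - \frac{3 \sqrt{\pi}}{2 \sqrt{a}}.$$

Differentiating under the integral sign brings down a factor of $(-s^2)$:
$$\frac{dJ}{da} = \int_{-\infty}^{\infty} \frac{3 s^{2} e^{- a s^{2}}}{2} \, ds = \frac{3 \sqrt{\pi}}{4 a^{\frac{3}{2}}}.$$

Repeating $3$ times in total — each differentiation brings down another $(-s^2)$ — gives
$$\frac{d^{3}J}{da^{3}} = \int_{-\infty}^{\infty} \frac{3 s^{6} e^{- a s^{2}}}{2} \, ds = \frac{45 \sqrt{\pi}}{16 a^{\frac{7}{2}}},$$
and the integrand here is $(-1)^{3}$ times the target integrand, so $I = (-1)^{3}\,\frac{d^{3}J}{da^{3}} = - \frac{45 \sqrt{\pi}}{16 a^{\frac{7}{2}}}$.

Setting $a = \frac{1}{2}$:
$$I = - \frac{45 \sqrt{2} \sqrt{\pi}}{2}.$$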